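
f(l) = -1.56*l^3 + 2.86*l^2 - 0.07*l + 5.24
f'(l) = -4.68*l^2 + 5.72*l - 0.07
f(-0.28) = 5.52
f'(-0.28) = -2.04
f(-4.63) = 221.71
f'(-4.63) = -126.88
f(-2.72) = 57.98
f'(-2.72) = -50.25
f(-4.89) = 256.38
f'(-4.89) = -139.95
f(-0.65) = 6.92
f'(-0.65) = -5.77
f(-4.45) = 199.66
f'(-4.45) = -118.20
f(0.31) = 5.45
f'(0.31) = 1.25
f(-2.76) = 60.02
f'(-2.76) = -51.51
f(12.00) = -2279.44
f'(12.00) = -605.35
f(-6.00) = 445.58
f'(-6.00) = -202.87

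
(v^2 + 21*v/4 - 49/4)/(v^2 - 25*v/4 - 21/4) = (-4*v^2 - 21*v + 49)/(-4*v^2 + 25*v + 21)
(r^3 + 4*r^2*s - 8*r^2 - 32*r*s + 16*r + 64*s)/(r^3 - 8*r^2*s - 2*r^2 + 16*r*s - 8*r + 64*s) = (r^2 + 4*r*s - 4*r - 16*s)/(r^2 - 8*r*s + 2*r - 16*s)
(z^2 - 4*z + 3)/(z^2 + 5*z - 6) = (z - 3)/(z + 6)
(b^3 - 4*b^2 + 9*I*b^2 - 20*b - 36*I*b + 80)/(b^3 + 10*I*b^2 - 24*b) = (b^2 + b*(-4 + 5*I) - 20*I)/(b*(b + 6*I))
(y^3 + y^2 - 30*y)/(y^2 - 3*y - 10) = y*(y + 6)/(y + 2)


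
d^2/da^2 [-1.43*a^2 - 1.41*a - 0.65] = -2.86000000000000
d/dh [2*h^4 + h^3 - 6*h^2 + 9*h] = 8*h^3 + 3*h^2 - 12*h + 9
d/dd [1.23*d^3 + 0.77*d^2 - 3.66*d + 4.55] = 3.69*d^2 + 1.54*d - 3.66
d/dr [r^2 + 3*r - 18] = 2*r + 3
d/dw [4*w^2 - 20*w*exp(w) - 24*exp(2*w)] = -20*w*exp(w) + 8*w - 48*exp(2*w) - 20*exp(w)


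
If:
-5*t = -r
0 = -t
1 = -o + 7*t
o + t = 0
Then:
No Solution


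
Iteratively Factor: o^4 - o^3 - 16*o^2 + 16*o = (o)*(o^3 - o^2 - 16*o + 16) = o*(o - 1)*(o^2 - 16) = o*(o - 1)*(o + 4)*(o - 4)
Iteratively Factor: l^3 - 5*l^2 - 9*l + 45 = (l - 3)*(l^2 - 2*l - 15) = (l - 3)*(l + 3)*(l - 5)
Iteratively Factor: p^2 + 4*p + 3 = (p + 1)*(p + 3)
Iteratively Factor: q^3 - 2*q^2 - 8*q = (q)*(q^2 - 2*q - 8) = q*(q + 2)*(q - 4)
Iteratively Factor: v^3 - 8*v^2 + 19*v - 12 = (v - 3)*(v^2 - 5*v + 4) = (v - 4)*(v - 3)*(v - 1)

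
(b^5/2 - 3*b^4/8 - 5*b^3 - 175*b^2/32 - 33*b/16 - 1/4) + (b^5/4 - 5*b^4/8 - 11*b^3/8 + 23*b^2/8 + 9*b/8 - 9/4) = 3*b^5/4 - b^4 - 51*b^3/8 - 83*b^2/32 - 15*b/16 - 5/2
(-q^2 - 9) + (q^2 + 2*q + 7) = 2*q - 2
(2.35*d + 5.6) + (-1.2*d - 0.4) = 1.15*d + 5.2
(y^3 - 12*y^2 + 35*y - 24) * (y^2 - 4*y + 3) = y^5 - 16*y^4 + 86*y^3 - 200*y^2 + 201*y - 72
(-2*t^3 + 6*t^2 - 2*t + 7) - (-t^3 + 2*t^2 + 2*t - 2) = -t^3 + 4*t^2 - 4*t + 9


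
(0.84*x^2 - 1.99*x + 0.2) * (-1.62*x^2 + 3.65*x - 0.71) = -1.3608*x^4 + 6.2898*x^3 - 8.1839*x^2 + 2.1429*x - 0.142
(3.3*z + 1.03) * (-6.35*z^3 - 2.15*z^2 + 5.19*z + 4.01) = -20.955*z^4 - 13.6355*z^3 + 14.9125*z^2 + 18.5787*z + 4.1303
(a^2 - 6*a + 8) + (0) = a^2 - 6*a + 8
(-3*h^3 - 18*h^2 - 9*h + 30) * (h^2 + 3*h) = -3*h^5 - 27*h^4 - 63*h^3 + 3*h^2 + 90*h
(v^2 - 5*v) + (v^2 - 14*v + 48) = 2*v^2 - 19*v + 48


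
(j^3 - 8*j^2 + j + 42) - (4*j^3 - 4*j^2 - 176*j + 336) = -3*j^3 - 4*j^2 + 177*j - 294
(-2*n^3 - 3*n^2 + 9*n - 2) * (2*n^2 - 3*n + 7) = -4*n^5 + 13*n^3 - 52*n^2 + 69*n - 14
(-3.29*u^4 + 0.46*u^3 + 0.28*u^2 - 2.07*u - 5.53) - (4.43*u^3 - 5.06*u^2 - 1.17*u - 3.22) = -3.29*u^4 - 3.97*u^3 + 5.34*u^2 - 0.9*u - 2.31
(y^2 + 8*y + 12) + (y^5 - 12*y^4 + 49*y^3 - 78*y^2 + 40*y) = y^5 - 12*y^4 + 49*y^3 - 77*y^2 + 48*y + 12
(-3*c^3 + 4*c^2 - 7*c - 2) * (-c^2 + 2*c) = 3*c^5 - 10*c^4 + 15*c^3 - 12*c^2 - 4*c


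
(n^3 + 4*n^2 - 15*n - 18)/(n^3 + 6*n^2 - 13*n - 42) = (n^2 + 7*n + 6)/(n^2 + 9*n + 14)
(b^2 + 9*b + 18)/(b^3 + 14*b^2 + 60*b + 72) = (b + 3)/(b^2 + 8*b + 12)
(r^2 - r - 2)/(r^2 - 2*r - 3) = (r - 2)/(r - 3)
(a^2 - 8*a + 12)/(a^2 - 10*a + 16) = (a - 6)/(a - 8)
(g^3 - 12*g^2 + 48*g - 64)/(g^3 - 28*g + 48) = (g^2 - 8*g + 16)/(g^2 + 4*g - 12)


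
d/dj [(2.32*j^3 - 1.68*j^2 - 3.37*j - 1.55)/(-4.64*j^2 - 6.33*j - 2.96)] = (-10.7648*j^4 - 29.3712*j^3 - 25.604*j^2 - 4.4384*j + 0.1637)/(21.5296*j^4 + 58.7424*j^3 + 67.5377*j^2 + 37.4736*j + 8.7616)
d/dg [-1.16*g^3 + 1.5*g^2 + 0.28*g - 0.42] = -3.48*g^2 + 3.0*g + 0.28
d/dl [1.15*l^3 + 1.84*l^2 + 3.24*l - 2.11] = 3.45*l^2 + 3.68*l + 3.24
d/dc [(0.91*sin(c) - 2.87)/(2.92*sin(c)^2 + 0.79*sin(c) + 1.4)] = (-2.6572*sin(c)^2 + 16.7608*sin(c) + 3.5413)*cos(c)/(8.5264*sin(c)^4 + 4.6136*sin(c)^3 + 8.8001*sin(c)^2 + 2.212*sin(c) + 1.96)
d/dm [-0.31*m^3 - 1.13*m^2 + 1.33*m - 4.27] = -0.93*m^2 - 2.26*m + 1.33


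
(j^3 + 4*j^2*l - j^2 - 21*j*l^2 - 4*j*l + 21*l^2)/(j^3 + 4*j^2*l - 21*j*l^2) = (j - 1)/j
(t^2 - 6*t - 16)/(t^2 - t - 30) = (-t^2 + 6*t + 16)/(-t^2 + t + 30)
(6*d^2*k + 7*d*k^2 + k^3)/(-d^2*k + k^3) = (-6*d - k)/(d - k)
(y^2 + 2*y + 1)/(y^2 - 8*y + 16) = (y^2 + 2*y + 1)/(y^2 - 8*y + 16)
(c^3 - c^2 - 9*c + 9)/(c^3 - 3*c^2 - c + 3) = (c + 3)/(c + 1)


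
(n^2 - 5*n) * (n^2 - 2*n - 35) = n^4 - 7*n^3 - 25*n^2 + 175*n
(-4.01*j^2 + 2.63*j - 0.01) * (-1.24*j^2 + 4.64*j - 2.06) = 4.9724*j^4 - 21.8676*j^3 + 20.4762*j^2 - 5.4642*j + 0.0206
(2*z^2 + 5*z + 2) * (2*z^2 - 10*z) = 4*z^4 - 10*z^3 - 46*z^2 - 20*z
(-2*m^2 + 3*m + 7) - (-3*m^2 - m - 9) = m^2 + 4*m + 16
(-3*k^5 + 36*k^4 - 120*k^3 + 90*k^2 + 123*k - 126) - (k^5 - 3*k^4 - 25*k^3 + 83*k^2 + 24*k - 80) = -4*k^5 + 39*k^4 - 95*k^3 + 7*k^2 + 99*k - 46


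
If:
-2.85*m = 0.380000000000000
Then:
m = -0.13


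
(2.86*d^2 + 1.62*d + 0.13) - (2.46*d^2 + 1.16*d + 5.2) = 0.4*d^2 + 0.46*d - 5.07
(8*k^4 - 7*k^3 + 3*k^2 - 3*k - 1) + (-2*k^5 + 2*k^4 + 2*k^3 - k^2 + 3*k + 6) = -2*k^5 + 10*k^4 - 5*k^3 + 2*k^2 + 5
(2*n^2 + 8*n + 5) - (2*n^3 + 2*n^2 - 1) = -2*n^3 + 8*n + 6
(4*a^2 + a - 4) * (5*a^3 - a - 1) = 20*a^5 + 5*a^4 - 24*a^3 - 5*a^2 + 3*a + 4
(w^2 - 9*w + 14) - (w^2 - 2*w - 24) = 38 - 7*w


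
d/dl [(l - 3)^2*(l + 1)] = (l - 3)*(3*l - 1)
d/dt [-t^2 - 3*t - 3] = -2*t - 3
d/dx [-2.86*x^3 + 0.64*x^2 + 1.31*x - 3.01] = -8.58*x^2 + 1.28*x + 1.31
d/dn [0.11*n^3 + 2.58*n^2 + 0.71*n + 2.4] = 0.33*n^2 + 5.16*n + 0.71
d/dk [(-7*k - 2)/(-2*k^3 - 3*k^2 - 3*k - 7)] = (-28*k^3 - 33*k^2 - 12*k + 43)/(4*k^6 + 12*k^5 + 21*k^4 + 46*k^3 + 51*k^2 + 42*k + 49)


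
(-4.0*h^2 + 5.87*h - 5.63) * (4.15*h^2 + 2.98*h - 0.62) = -16.6*h^4 + 12.4405*h^3 - 3.3919*h^2 - 20.4168*h + 3.4906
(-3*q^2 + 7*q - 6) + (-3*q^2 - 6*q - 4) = -6*q^2 + q - 10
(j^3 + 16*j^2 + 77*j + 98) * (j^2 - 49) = j^5 + 16*j^4 + 28*j^3 - 686*j^2 - 3773*j - 4802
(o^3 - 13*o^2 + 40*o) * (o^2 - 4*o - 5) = o^5 - 17*o^4 + 87*o^3 - 95*o^2 - 200*o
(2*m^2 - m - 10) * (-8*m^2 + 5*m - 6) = -16*m^4 + 18*m^3 + 63*m^2 - 44*m + 60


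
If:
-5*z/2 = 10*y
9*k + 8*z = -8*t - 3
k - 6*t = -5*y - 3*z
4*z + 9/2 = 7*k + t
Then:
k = 283/899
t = -223/1798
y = 136/899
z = -544/899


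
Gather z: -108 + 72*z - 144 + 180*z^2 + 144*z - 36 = 180*z^2 + 216*z - 288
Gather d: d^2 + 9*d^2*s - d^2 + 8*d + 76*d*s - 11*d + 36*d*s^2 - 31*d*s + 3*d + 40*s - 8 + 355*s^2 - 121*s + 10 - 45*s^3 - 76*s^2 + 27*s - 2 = 9*d^2*s + d*(36*s^2 + 45*s) - 45*s^3 + 279*s^2 - 54*s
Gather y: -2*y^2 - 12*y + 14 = -2*y^2 - 12*y + 14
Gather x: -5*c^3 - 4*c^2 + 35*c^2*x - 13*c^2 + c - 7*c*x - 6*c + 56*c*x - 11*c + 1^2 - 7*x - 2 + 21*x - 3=-5*c^3 - 17*c^2 - 16*c + x*(35*c^2 + 49*c + 14) - 4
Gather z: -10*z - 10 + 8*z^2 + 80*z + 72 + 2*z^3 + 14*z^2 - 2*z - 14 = 2*z^3 + 22*z^2 + 68*z + 48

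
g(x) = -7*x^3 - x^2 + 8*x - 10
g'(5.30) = -592.49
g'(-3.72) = -275.17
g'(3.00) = -187.00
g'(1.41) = -36.57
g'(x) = -21*x^2 - 2*x + 8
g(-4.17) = 446.83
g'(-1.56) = -39.99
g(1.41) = -20.33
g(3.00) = -184.00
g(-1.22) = -8.54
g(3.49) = -291.82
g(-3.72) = 306.75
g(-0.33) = -12.50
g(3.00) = -184.00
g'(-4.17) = -348.83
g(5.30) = -1037.83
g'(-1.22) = -20.82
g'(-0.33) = 6.37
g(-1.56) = 1.66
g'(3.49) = -254.76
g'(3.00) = -187.00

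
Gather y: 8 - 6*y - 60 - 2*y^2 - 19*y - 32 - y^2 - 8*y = -3*y^2 - 33*y - 84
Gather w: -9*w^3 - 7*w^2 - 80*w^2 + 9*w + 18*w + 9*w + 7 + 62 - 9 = -9*w^3 - 87*w^2 + 36*w + 60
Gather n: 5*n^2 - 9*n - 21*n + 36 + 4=5*n^2 - 30*n + 40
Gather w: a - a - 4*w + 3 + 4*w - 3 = 0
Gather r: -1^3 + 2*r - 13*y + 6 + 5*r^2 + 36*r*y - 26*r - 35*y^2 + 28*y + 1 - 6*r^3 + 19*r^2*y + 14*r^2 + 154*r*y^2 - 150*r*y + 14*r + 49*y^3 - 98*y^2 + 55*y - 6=-6*r^3 + r^2*(19*y + 19) + r*(154*y^2 - 114*y - 10) + 49*y^3 - 133*y^2 + 70*y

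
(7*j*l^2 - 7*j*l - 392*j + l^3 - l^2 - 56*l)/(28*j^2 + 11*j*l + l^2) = (l^2 - l - 56)/(4*j + l)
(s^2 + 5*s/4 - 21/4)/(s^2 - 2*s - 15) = (s - 7/4)/(s - 5)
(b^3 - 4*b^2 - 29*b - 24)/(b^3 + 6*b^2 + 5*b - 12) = (b^2 - 7*b - 8)/(b^2 + 3*b - 4)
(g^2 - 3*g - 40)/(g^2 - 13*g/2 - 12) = 2*(g + 5)/(2*g + 3)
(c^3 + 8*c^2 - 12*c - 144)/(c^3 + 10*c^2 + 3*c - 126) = (c^2 + 2*c - 24)/(c^2 + 4*c - 21)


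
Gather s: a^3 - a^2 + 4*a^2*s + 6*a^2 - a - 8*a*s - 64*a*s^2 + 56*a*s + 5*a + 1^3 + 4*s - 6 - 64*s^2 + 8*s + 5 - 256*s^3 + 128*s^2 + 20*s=a^3 + 5*a^2 + 4*a - 256*s^3 + s^2*(64 - 64*a) + s*(4*a^2 + 48*a + 32)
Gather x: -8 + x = x - 8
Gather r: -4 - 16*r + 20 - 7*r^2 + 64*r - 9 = -7*r^2 + 48*r + 7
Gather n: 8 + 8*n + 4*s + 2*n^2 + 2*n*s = 2*n^2 + n*(2*s + 8) + 4*s + 8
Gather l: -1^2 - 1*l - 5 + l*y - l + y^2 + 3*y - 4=l*(y - 2) + y^2 + 3*y - 10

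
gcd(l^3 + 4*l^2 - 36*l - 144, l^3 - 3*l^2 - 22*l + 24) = l^2 - 2*l - 24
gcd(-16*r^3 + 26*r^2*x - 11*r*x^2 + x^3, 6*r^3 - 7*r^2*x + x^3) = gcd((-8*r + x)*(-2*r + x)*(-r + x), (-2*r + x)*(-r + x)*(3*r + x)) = 2*r^2 - 3*r*x + x^2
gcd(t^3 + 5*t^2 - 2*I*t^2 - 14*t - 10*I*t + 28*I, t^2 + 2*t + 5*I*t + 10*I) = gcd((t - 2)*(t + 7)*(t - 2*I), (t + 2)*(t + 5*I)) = 1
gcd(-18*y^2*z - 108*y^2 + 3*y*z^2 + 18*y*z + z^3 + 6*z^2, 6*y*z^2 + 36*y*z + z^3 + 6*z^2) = 6*y*z + 36*y + z^2 + 6*z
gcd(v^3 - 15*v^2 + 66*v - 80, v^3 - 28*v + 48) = v - 2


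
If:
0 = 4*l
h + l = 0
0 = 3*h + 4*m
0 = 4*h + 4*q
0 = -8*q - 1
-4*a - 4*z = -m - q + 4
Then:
No Solution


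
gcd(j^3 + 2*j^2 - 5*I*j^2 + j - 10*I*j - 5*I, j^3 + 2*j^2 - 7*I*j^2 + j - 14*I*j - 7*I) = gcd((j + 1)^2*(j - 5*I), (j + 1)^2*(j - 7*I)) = j^2 + 2*j + 1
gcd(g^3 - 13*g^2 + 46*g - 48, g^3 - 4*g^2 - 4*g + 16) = g - 2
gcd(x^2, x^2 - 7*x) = x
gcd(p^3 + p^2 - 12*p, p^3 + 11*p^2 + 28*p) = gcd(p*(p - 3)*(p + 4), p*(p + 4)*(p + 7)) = p^2 + 4*p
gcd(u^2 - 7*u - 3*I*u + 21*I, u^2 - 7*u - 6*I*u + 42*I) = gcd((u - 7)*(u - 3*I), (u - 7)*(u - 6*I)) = u - 7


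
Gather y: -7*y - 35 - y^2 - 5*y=-y^2 - 12*y - 35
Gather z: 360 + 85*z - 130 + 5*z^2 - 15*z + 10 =5*z^2 + 70*z + 240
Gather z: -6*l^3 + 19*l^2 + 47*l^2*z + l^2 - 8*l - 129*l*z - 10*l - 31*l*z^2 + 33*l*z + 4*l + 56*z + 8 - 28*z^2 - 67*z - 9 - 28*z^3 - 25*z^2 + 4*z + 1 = -6*l^3 + 20*l^2 - 14*l - 28*z^3 + z^2*(-31*l - 53) + z*(47*l^2 - 96*l - 7)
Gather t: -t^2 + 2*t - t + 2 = -t^2 + t + 2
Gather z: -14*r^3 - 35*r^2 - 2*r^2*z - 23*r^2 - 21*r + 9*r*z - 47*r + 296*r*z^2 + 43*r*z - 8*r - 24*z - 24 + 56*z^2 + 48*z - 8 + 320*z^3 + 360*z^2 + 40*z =-14*r^3 - 58*r^2 - 76*r + 320*z^3 + z^2*(296*r + 416) + z*(-2*r^2 + 52*r + 64) - 32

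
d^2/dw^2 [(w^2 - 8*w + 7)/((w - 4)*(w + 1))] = 2*(-5*w^3 + 33*w^2 - 159*w + 203)/(w^6 - 9*w^5 + 15*w^4 + 45*w^3 - 60*w^2 - 144*w - 64)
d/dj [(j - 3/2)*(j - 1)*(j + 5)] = 3*j^2 + 5*j - 11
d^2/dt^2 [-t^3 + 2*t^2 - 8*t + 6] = 4 - 6*t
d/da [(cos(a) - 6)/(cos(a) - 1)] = -5*sin(a)/(cos(a) - 1)^2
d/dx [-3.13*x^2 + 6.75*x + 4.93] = 6.75 - 6.26*x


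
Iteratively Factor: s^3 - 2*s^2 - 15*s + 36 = (s - 3)*(s^2 + s - 12) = (s - 3)*(s + 4)*(s - 3)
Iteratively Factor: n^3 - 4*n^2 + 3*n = (n)*(n^2 - 4*n + 3) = n*(n - 1)*(n - 3)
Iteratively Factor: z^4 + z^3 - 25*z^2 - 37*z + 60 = (z - 1)*(z^3 + 2*z^2 - 23*z - 60) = (z - 1)*(z + 3)*(z^2 - z - 20) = (z - 5)*(z - 1)*(z + 3)*(z + 4)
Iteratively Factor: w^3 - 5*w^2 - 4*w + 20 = (w - 5)*(w^2 - 4) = (w - 5)*(w + 2)*(w - 2)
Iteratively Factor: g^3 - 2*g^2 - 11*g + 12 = (g - 4)*(g^2 + 2*g - 3) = (g - 4)*(g - 1)*(g + 3)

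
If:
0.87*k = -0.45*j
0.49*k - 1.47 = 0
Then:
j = -5.80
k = 3.00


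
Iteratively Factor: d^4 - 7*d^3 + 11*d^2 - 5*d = (d - 1)*(d^3 - 6*d^2 + 5*d) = (d - 1)^2*(d^2 - 5*d) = d*(d - 1)^2*(d - 5)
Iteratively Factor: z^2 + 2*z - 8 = (z - 2)*(z + 4)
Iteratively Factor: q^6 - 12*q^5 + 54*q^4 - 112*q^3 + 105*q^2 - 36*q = (q)*(q^5 - 12*q^4 + 54*q^3 - 112*q^2 + 105*q - 36) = q*(q - 1)*(q^4 - 11*q^3 + 43*q^2 - 69*q + 36) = q*(q - 4)*(q - 1)*(q^3 - 7*q^2 + 15*q - 9) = q*(q - 4)*(q - 1)^2*(q^2 - 6*q + 9) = q*(q - 4)*(q - 3)*(q - 1)^2*(q - 3)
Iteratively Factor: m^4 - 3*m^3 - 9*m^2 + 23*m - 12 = (m + 3)*(m^3 - 6*m^2 + 9*m - 4) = (m - 4)*(m + 3)*(m^2 - 2*m + 1) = (m - 4)*(m - 1)*(m + 3)*(m - 1)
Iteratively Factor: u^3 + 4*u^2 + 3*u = (u)*(u^2 + 4*u + 3) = u*(u + 3)*(u + 1)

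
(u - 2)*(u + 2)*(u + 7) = u^3 + 7*u^2 - 4*u - 28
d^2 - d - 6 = (d - 3)*(d + 2)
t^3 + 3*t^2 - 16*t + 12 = (t - 2)*(t - 1)*(t + 6)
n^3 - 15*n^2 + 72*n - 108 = (n - 6)^2*(n - 3)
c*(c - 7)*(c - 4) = c^3 - 11*c^2 + 28*c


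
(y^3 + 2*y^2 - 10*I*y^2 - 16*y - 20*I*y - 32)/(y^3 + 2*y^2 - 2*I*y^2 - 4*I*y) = (y - 8*I)/y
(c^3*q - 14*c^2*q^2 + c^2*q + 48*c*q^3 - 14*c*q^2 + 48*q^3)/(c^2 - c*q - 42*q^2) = q*(-c^3 + 14*c^2*q - c^2 - 48*c*q^2 + 14*c*q - 48*q^2)/(-c^2 + c*q + 42*q^2)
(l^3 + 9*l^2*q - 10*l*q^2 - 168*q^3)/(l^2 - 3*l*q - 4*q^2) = (l^2 + 13*l*q + 42*q^2)/(l + q)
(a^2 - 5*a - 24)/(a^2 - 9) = (a - 8)/(a - 3)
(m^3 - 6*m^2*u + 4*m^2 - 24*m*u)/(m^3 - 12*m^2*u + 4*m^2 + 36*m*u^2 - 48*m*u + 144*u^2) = m/(m - 6*u)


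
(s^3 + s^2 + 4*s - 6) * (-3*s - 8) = -3*s^4 - 11*s^3 - 20*s^2 - 14*s + 48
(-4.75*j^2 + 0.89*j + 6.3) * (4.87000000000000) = -23.1325*j^2 + 4.3343*j + 30.681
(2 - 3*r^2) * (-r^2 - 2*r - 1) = 3*r^4 + 6*r^3 + r^2 - 4*r - 2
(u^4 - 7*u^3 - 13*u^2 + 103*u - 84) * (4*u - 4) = 4*u^5 - 32*u^4 - 24*u^3 + 464*u^2 - 748*u + 336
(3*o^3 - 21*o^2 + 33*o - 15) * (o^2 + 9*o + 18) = 3*o^5 + 6*o^4 - 102*o^3 - 96*o^2 + 459*o - 270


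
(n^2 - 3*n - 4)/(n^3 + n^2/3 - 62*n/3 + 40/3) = 3*(n + 1)/(3*n^2 + 13*n - 10)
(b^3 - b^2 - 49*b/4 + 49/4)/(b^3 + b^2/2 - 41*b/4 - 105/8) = 2*(2*b^2 + 5*b - 7)/(4*b^2 + 16*b + 15)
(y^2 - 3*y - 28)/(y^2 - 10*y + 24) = (y^2 - 3*y - 28)/(y^2 - 10*y + 24)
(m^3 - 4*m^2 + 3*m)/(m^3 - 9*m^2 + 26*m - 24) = m*(m - 1)/(m^2 - 6*m + 8)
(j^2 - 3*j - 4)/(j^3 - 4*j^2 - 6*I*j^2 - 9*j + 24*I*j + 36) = (j + 1)/(j^2 - 6*I*j - 9)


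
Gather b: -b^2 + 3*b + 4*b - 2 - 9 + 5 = -b^2 + 7*b - 6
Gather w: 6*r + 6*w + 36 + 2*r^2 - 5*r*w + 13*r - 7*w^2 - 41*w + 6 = 2*r^2 + 19*r - 7*w^2 + w*(-5*r - 35) + 42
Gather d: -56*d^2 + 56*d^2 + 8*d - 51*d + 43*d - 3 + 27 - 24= 0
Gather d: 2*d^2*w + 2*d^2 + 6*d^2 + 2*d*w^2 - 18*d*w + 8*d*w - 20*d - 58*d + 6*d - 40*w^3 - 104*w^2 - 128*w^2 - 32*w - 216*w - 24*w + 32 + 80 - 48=d^2*(2*w + 8) + d*(2*w^2 - 10*w - 72) - 40*w^3 - 232*w^2 - 272*w + 64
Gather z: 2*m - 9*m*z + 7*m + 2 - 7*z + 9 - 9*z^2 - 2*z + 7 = 9*m - 9*z^2 + z*(-9*m - 9) + 18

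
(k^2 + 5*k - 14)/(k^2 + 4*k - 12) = (k + 7)/(k + 6)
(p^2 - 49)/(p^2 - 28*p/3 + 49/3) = 3*(p + 7)/(3*p - 7)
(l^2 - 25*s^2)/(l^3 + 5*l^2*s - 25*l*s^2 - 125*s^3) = 1/(l + 5*s)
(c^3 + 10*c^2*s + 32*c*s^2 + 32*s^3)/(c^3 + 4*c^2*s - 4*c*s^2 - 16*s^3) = (-c - 4*s)/(-c + 2*s)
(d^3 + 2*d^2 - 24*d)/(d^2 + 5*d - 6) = d*(d - 4)/(d - 1)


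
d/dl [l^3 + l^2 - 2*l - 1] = 3*l^2 + 2*l - 2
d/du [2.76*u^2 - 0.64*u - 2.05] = 5.52*u - 0.64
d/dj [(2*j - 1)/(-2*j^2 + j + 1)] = (-4*j^2 + 2*j + (2*j - 1)*(4*j - 1) + 2)/(-2*j^2 + j + 1)^2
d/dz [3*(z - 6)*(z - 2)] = 6*z - 24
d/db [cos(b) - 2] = -sin(b)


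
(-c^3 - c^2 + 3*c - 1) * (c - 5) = -c^4 + 4*c^3 + 8*c^2 - 16*c + 5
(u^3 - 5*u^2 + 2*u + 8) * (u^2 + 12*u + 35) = u^5 + 7*u^4 - 23*u^3 - 143*u^2 + 166*u + 280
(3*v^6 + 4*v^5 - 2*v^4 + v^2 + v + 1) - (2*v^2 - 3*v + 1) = 3*v^6 + 4*v^5 - 2*v^4 - v^2 + 4*v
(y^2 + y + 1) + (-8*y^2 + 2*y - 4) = -7*y^2 + 3*y - 3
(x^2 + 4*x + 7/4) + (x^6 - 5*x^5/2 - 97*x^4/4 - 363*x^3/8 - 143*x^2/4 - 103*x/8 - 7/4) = x^6 - 5*x^5/2 - 97*x^4/4 - 363*x^3/8 - 139*x^2/4 - 71*x/8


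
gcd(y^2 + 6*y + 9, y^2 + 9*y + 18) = y + 3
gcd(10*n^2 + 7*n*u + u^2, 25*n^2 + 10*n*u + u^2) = 5*n + u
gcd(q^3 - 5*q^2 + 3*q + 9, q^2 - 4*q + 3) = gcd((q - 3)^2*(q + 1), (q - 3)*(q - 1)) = q - 3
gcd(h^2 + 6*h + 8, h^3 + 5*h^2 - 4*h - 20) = h + 2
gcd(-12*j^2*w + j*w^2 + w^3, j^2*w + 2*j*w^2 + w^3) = w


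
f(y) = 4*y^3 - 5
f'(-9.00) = 972.00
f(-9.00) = -2921.00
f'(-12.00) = 1728.00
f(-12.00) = -6917.00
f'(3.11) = 116.07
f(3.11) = 115.32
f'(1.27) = 19.35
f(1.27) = 3.19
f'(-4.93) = 291.66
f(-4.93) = -484.29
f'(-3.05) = 111.63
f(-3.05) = -118.49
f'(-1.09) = 14.26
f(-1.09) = -10.18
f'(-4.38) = 230.21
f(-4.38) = -341.11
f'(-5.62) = 379.01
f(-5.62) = -715.02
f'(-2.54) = 77.42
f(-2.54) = -70.55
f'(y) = 12*y^2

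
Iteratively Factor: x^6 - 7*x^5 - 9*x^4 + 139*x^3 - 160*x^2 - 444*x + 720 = (x - 3)*(x^5 - 4*x^4 - 21*x^3 + 76*x^2 + 68*x - 240) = (x - 3)*(x + 4)*(x^4 - 8*x^3 + 11*x^2 + 32*x - 60) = (x - 5)*(x - 3)*(x + 4)*(x^3 - 3*x^2 - 4*x + 12) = (x - 5)*(x - 3)*(x + 2)*(x + 4)*(x^2 - 5*x + 6) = (x - 5)*(x - 3)*(x - 2)*(x + 2)*(x + 4)*(x - 3)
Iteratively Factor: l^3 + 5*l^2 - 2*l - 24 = (l - 2)*(l^2 + 7*l + 12) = (l - 2)*(l + 4)*(l + 3)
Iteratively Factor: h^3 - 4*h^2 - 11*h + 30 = (h - 2)*(h^2 - 2*h - 15) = (h - 2)*(h + 3)*(h - 5)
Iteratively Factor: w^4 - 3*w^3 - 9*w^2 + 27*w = (w - 3)*(w^3 - 9*w) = (w - 3)^2*(w^2 + 3*w) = (w - 3)^2*(w + 3)*(w)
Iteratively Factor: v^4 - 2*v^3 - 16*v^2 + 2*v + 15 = (v - 1)*(v^3 - v^2 - 17*v - 15) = (v - 1)*(v + 1)*(v^2 - 2*v - 15) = (v - 5)*(v - 1)*(v + 1)*(v + 3)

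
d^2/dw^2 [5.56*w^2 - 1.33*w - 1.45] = 11.1200000000000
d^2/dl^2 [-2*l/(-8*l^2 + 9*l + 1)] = 4*(-l*(16*l - 9)^2 + 3*(3 - 8*l)*(-8*l^2 + 9*l + 1))/(-8*l^2 + 9*l + 1)^3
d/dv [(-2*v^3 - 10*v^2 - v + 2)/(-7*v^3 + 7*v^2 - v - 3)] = (-84*v^4 - 10*v^3 + 77*v^2 + 32*v + 5)/(49*v^6 - 98*v^5 + 63*v^4 + 28*v^3 - 41*v^2 + 6*v + 9)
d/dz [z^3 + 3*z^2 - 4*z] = 3*z^2 + 6*z - 4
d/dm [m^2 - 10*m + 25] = 2*m - 10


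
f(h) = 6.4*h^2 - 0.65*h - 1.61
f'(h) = 12.8*h - 0.65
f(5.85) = 213.61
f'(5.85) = 74.23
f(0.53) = -0.16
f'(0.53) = 6.13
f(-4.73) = 144.65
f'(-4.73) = -61.19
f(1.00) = 4.14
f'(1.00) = 12.15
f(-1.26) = 9.37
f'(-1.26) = -16.78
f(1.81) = 18.18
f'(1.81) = 22.52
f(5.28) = 173.38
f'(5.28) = 66.93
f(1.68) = 15.36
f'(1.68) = 20.85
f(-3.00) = 57.94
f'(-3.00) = -39.05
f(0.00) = -1.61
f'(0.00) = -0.65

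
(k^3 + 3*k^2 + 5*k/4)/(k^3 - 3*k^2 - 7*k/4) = (2*k + 5)/(2*k - 7)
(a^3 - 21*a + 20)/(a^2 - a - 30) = (a^2 - 5*a + 4)/(a - 6)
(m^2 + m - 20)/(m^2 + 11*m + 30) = (m - 4)/(m + 6)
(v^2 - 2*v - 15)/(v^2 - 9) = (v - 5)/(v - 3)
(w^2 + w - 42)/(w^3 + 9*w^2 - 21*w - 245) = (w - 6)/(w^2 + 2*w - 35)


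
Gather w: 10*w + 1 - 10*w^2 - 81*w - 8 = -10*w^2 - 71*w - 7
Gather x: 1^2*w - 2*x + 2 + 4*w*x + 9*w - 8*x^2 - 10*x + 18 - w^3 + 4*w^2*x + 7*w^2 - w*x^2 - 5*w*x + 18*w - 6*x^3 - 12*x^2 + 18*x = -w^3 + 7*w^2 + 28*w - 6*x^3 + x^2*(-w - 20) + x*(4*w^2 - w + 6) + 20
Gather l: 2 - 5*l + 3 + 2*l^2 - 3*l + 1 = 2*l^2 - 8*l + 6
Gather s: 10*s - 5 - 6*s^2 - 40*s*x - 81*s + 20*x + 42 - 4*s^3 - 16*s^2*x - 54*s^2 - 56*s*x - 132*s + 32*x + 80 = -4*s^3 + s^2*(-16*x - 60) + s*(-96*x - 203) + 52*x + 117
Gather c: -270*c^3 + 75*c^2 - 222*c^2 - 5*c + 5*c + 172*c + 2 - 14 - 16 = -270*c^3 - 147*c^2 + 172*c - 28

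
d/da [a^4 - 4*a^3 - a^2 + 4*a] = 4*a^3 - 12*a^2 - 2*a + 4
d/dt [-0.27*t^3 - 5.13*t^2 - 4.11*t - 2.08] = -0.81*t^2 - 10.26*t - 4.11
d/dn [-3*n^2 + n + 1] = 1 - 6*n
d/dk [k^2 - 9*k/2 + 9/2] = 2*k - 9/2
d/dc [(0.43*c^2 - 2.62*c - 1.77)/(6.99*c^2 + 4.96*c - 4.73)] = (20.4466*c^2 + 20.6768*c + 21.1718)/(48.8601*c^4 + 69.3408*c^3 - 41.5238*c^2 - 46.9216*c + 22.3729)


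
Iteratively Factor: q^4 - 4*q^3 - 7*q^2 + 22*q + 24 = (q - 3)*(q^3 - q^2 - 10*q - 8) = (q - 3)*(q + 2)*(q^2 - 3*q - 4) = (q - 4)*(q - 3)*(q + 2)*(q + 1)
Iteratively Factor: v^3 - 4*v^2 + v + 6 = (v + 1)*(v^2 - 5*v + 6) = (v - 3)*(v + 1)*(v - 2)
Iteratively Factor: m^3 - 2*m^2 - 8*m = (m)*(m^2 - 2*m - 8) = m*(m + 2)*(m - 4)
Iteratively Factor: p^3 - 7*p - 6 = (p + 2)*(p^2 - 2*p - 3) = (p - 3)*(p + 2)*(p + 1)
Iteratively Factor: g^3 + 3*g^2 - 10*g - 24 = (g + 4)*(g^2 - g - 6) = (g + 2)*(g + 4)*(g - 3)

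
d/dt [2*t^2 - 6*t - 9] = 4*t - 6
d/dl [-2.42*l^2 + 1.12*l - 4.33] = 1.12 - 4.84*l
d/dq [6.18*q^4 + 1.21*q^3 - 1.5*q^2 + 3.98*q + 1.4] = 24.72*q^3 + 3.63*q^2 - 3.0*q + 3.98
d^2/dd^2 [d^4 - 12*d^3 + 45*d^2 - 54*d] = 12*d^2 - 72*d + 90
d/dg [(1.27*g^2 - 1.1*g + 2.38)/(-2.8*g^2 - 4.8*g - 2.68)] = (-9.176*g^2 + 6.5208*g + 14.372)/(7.84*g^4 + 26.88*g^3 + 38.048*g^2 + 25.728*g + 7.1824)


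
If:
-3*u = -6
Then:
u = 2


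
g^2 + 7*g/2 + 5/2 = (g + 1)*(g + 5/2)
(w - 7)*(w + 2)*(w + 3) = w^3 - 2*w^2 - 29*w - 42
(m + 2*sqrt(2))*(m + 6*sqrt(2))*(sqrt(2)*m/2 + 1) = sqrt(2)*m^3/2 + 9*m^2 + 20*sqrt(2)*m + 24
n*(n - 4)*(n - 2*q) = n^3 - 2*n^2*q - 4*n^2 + 8*n*q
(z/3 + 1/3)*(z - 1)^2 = z^3/3 - z^2/3 - z/3 + 1/3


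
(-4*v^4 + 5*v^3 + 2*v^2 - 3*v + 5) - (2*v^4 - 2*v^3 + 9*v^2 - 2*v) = -6*v^4 + 7*v^3 - 7*v^2 - v + 5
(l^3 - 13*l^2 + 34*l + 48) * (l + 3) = l^4 - 10*l^3 - 5*l^2 + 150*l + 144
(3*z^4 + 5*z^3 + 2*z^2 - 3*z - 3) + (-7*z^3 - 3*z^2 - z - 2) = 3*z^4 - 2*z^3 - z^2 - 4*z - 5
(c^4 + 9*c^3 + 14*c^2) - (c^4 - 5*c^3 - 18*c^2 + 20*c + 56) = 14*c^3 + 32*c^2 - 20*c - 56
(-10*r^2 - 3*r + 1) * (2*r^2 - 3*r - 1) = -20*r^4 + 24*r^3 + 21*r^2 - 1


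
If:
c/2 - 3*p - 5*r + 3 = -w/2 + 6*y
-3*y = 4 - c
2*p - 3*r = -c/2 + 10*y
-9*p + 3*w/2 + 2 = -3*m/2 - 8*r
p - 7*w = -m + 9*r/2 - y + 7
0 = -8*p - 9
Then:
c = 12898/6607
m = -179283/13214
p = -9/8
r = 48911/26428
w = -115919/26428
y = -4510/6607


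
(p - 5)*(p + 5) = p^2 - 25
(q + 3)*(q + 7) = q^2 + 10*q + 21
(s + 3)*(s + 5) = s^2 + 8*s + 15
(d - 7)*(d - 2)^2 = d^3 - 11*d^2 + 32*d - 28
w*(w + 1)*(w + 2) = w^3 + 3*w^2 + 2*w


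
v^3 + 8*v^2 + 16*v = v*(v + 4)^2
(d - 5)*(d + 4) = d^2 - d - 20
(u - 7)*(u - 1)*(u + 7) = u^3 - u^2 - 49*u + 49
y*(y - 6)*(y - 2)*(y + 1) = y^4 - 7*y^3 + 4*y^2 + 12*y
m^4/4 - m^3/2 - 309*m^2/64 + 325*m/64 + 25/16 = (m/4 + 1)*(m - 5)*(m - 5/4)*(m + 1/4)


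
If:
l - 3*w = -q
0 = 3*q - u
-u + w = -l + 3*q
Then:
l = 17*w/7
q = 4*w/7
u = 12*w/7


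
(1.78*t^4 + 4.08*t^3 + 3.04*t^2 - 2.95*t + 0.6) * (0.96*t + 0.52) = 1.7088*t^5 + 4.8424*t^4 + 5.04*t^3 - 1.2512*t^2 - 0.958*t + 0.312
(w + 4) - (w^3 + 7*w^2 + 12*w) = -w^3 - 7*w^2 - 11*w + 4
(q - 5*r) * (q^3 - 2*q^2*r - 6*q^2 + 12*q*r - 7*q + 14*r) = q^4 - 7*q^3*r - 6*q^3 + 10*q^2*r^2 + 42*q^2*r - 7*q^2 - 60*q*r^2 + 49*q*r - 70*r^2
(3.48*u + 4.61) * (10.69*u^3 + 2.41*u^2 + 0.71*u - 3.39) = 37.2012*u^4 + 57.6677*u^3 + 13.5809*u^2 - 8.5241*u - 15.6279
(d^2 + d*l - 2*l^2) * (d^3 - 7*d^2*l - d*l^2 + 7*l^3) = d^5 - 6*d^4*l - 10*d^3*l^2 + 20*d^2*l^3 + 9*d*l^4 - 14*l^5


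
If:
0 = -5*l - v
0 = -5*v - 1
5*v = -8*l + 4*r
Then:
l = 1/25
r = -17/100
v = -1/5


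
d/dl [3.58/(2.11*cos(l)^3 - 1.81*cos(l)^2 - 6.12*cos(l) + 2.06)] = (22.6614*cos(l)^2 - 12.9596*cos(l) - 21.9096)*sin(l)/(2.11*cos(l)^3 - 1.81*cos(l)^2 - 6.12*cos(l) + 2.06)^2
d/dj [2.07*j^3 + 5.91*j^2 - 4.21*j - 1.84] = 6.21*j^2 + 11.82*j - 4.21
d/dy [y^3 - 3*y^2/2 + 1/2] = 3*y*(y - 1)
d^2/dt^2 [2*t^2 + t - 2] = 4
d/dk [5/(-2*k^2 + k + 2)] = 5*(4*k - 1)/(-2*k^2 + k + 2)^2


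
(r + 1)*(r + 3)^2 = r^3 + 7*r^2 + 15*r + 9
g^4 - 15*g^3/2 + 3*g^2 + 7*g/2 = g*(g - 7)*(g - 1)*(g + 1/2)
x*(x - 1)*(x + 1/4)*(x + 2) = x^4 + 5*x^3/4 - 7*x^2/4 - x/2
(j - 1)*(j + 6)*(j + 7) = j^3 + 12*j^2 + 29*j - 42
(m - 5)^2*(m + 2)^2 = m^4 - 6*m^3 - 11*m^2 + 60*m + 100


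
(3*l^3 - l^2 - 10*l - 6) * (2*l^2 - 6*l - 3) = 6*l^5 - 20*l^4 - 23*l^3 + 51*l^2 + 66*l + 18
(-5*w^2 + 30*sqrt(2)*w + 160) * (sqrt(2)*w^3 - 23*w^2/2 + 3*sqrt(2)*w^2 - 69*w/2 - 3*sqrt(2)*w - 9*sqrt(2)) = -5*sqrt(2)*w^5 - 15*sqrt(2)*w^4 + 235*w^4/2 - 170*sqrt(2)*w^3 + 705*w^3/2 - 2020*w^2 - 510*sqrt(2)*w^2 - 6060*w - 480*sqrt(2)*w - 1440*sqrt(2)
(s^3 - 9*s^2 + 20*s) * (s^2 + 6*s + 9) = s^5 - 3*s^4 - 25*s^3 + 39*s^2 + 180*s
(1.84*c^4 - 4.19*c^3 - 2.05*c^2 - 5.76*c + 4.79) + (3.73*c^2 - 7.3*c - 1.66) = 1.84*c^4 - 4.19*c^3 + 1.68*c^2 - 13.06*c + 3.13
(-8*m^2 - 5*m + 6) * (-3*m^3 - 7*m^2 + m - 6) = 24*m^5 + 71*m^4 + 9*m^3 + m^2 + 36*m - 36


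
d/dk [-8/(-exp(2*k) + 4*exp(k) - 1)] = 16*(2 - exp(k))*exp(k)/(exp(2*k) - 4*exp(k) + 1)^2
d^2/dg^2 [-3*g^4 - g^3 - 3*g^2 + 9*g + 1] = -36*g^2 - 6*g - 6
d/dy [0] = 0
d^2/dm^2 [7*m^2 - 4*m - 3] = 14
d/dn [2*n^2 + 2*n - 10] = 4*n + 2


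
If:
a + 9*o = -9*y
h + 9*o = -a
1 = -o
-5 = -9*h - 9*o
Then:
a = 67/9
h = 14/9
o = -1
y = 14/81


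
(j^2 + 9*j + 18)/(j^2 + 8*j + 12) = (j + 3)/(j + 2)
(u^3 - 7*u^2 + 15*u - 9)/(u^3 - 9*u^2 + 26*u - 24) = (u^2 - 4*u + 3)/(u^2 - 6*u + 8)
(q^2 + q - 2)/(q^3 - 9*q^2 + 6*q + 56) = (q - 1)/(q^2 - 11*q + 28)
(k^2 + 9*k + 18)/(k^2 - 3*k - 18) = (k + 6)/(k - 6)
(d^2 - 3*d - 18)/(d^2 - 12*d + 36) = (d + 3)/(d - 6)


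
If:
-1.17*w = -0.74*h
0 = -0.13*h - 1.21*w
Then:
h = 0.00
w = 0.00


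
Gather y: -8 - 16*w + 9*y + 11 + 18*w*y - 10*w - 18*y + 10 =-26*w + y*(18*w - 9) + 13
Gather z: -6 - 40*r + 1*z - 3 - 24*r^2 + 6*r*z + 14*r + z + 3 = -24*r^2 - 26*r + z*(6*r + 2) - 6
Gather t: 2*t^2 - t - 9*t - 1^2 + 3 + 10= 2*t^2 - 10*t + 12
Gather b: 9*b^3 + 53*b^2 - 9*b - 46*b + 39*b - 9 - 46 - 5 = 9*b^3 + 53*b^2 - 16*b - 60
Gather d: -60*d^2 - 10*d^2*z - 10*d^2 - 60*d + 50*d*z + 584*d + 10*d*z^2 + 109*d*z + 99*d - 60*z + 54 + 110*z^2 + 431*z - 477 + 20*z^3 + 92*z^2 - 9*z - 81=d^2*(-10*z - 70) + d*(10*z^2 + 159*z + 623) + 20*z^3 + 202*z^2 + 362*z - 504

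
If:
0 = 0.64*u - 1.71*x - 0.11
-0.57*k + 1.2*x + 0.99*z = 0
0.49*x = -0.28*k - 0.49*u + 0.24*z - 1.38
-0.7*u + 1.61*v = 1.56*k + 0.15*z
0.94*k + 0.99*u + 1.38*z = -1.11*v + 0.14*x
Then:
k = 0.42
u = -1.78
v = -0.26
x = -0.73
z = 1.12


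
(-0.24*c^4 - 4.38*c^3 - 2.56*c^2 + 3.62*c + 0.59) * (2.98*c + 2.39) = -0.7152*c^5 - 13.626*c^4 - 18.097*c^3 + 4.6692*c^2 + 10.41*c + 1.4101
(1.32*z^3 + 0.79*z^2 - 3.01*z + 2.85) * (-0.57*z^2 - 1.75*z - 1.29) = -0.7524*z^5 - 2.7603*z^4 - 1.3696*z^3 + 2.6239*z^2 - 1.1046*z - 3.6765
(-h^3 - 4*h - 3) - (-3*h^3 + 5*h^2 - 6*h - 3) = 2*h^3 - 5*h^2 + 2*h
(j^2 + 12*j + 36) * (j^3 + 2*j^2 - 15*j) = j^5 + 14*j^4 + 45*j^3 - 108*j^2 - 540*j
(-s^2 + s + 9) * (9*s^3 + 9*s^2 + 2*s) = -9*s^5 + 88*s^3 + 83*s^2 + 18*s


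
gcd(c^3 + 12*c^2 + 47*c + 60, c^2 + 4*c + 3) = c + 3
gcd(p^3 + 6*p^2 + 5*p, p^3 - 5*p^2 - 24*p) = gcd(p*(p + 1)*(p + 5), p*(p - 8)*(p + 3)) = p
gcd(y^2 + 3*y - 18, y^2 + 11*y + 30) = y + 6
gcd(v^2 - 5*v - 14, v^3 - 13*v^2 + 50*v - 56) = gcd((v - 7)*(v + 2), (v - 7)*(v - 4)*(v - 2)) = v - 7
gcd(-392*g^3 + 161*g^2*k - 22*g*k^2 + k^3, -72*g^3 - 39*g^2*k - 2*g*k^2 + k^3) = 8*g - k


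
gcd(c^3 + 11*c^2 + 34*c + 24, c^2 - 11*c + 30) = 1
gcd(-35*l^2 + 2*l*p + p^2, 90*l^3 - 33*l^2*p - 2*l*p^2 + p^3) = -5*l + p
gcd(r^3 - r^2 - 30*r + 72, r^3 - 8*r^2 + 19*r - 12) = r^2 - 7*r + 12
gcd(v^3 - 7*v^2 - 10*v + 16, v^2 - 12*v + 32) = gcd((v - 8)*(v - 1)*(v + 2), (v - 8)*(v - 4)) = v - 8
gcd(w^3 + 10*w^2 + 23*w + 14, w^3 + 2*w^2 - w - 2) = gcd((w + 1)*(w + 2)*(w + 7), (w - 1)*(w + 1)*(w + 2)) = w^2 + 3*w + 2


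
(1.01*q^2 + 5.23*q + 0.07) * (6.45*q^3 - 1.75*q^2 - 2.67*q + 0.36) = 6.5145*q^5 + 31.966*q^4 - 11.3977*q^3 - 13.723*q^2 + 1.6959*q + 0.0252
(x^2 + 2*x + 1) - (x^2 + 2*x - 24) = 25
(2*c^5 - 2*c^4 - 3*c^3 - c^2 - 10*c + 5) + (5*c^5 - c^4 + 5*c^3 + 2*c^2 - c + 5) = 7*c^5 - 3*c^4 + 2*c^3 + c^2 - 11*c + 10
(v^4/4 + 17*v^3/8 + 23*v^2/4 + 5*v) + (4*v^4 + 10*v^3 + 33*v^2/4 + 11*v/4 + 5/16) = 17*v^4/4 + 97*v^3/8 + 14*v^2 + 31*v/4 + 5/16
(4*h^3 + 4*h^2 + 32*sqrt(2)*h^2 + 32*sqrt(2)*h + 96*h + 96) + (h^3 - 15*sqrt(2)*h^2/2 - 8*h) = 5*h^3 + 4*h^2 + 49*sqrt(2)*h^2/2 + 32*sqrt(2)*h + 88*h + 96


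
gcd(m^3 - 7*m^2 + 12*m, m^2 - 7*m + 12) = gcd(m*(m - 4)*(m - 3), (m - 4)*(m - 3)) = m^2 - 7*m + 12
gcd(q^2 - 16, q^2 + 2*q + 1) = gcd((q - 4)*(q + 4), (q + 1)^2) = 1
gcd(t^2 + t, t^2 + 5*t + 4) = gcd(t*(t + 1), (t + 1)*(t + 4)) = t + 1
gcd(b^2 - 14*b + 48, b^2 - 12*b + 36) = b - 6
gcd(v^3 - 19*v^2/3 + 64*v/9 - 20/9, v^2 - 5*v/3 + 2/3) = v - 2/3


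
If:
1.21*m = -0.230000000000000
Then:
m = -0.19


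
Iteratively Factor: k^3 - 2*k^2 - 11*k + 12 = (k - 4)*(k^2 + 2*k - 3) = (k - 4)*(k - 1)*(k + 3)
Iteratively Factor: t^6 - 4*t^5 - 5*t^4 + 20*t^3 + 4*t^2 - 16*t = (t - 4)*(t^5 - 5*t^3 + 4*t) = (t - 4)*(t + 1)*(t^4 - t^3 - 4*t^2 + 4*t) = (t - 4)*(t + 1)*(t + 2)*(t^3 - 3*t^2 + 2*t) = t*(t - 4)*(t + 1)*(t + 2)*(t^2 - 3*t + 2) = t*(t - 4)*(t - 2)*(t + 1)*(t + 2)*(t - 1)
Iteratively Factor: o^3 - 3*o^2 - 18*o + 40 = (o - 5)*(o^2 + 2*o - 8) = (o - 5)*(o + 4)*(o - 2)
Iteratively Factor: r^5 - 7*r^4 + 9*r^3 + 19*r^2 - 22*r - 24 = (r - 3)*(r^4 - 4*r^3 - 3*r^2 + 10*r + 8) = (r - 3)*(r - 2)*(r^3 - 2*r^2 - 7*r - 4) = (r - 3)*(r - 2)*(r + 1)*(r^2 - 3*r - 4) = (r - 3)*(r - 2)*(r + 1)^2*(r - 4)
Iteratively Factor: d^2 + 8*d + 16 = (d + 4)*(d + 4)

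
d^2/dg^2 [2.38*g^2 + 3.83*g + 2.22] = 4.76000000000000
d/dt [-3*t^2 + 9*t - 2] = 9 - 6*t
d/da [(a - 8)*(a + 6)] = 2*a - 2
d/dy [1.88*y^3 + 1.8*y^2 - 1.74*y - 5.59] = 5.64*y^2 + 3.6*y - 1.74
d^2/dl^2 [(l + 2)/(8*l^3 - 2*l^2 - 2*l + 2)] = ((l + 2)*(-12*l^2 + 2*l + 1)^2 + (-12*l^2 + 2*l - (l + 2)*(12*l - 1) + 1)*(4*l^3 - l^2 - l + 1))/(4*l^3 - l^2 - l + 1)^3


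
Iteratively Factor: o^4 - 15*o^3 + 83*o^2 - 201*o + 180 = (o - 4)*(o^3 - 11*o^2 + 39*o - 45) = (o - 4)*(o - 3)*(o^2 - 8*o + 15) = (o - 4)*(o - 3)^2*(o - 5)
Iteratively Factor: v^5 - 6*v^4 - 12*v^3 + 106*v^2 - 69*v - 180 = (v + 4)*(v^4 - 10*v^3 + 28*v^2 - 6*v - 45) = (v - 3)*(v + 4)*(v^3 - 7*v^2 + 7*v + 15) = (v - 3)^2*(v + 4)*(v^2 - 4*v - 5) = (v - 3)^2*(v + 1)*(v + 4)*(v - 5)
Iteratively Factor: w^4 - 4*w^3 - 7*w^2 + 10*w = (w)*(w^3 - 4*w^2 - 7*w + 10) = w*(w - 5)*(w^2 + w - 2) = w*(w - 5)*(w - 1)*(w + 2)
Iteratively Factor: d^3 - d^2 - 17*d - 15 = (d + 3)*(d^2 - 4*d - 5) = (d + 1)*(d + 3)*(d - 5)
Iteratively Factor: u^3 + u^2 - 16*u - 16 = (u - 4)*(u^2 + 5*u + 4) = (u - 4)*(u + 1)*(u + 4)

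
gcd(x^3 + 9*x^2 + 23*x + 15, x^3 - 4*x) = 1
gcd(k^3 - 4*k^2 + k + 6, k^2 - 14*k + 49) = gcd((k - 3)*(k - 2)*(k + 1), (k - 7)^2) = 1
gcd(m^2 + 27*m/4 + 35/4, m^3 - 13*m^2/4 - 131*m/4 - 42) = m + 7/4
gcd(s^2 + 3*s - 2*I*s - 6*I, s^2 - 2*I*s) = s - 2*I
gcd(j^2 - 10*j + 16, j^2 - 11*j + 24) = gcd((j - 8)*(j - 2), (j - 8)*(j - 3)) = j - 8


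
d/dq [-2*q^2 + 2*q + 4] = 2 - 4*q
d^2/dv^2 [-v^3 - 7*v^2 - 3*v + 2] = -6*v - 14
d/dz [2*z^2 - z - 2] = 4*z - 1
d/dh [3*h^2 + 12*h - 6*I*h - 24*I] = 6*h + 12 - 6*I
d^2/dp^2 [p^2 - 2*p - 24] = 2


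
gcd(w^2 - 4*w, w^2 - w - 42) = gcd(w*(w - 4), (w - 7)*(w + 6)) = 1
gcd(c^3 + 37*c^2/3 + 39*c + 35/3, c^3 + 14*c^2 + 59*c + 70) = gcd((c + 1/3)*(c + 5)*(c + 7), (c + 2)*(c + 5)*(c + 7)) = c^2 + 12*c + 35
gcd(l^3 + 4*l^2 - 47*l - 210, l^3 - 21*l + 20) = l + 5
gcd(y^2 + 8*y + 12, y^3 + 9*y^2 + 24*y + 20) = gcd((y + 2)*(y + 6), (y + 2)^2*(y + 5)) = y + 2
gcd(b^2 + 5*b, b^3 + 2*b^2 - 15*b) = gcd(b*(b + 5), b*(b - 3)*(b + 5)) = b^2 + 5*b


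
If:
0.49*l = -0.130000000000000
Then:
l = -0.27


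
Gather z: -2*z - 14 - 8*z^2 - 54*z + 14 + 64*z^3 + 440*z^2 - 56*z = 64*z^3 + 432*z^2 - 112*z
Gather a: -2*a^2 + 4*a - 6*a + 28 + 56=-2*a^2 - 2*a + 84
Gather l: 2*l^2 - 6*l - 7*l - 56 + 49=2*l^2 - 13*l - 7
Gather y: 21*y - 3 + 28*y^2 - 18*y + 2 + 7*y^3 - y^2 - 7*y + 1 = 7*y^3 + 27*y^2 - 4*y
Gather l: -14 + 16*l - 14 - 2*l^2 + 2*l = -2*l^2 + 18*l - 28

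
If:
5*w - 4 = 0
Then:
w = 4/5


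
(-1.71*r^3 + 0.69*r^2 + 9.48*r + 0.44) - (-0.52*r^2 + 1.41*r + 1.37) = -1.71*r^3 + 1.21*r^2 + 8.07*r - 0.93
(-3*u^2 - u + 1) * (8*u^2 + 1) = -24*u^4 - 8*u^3 + 5*u^2 - u + 1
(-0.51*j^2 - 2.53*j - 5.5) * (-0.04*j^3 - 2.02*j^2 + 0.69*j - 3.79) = 0.0204*j^5 + 1.1314*j^4 + 4.9787*j^3 + 11.2972*j^2 + 5.7937*j + 20.845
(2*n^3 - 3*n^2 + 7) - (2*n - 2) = 2*n^3 - 3*n^2 - 2*n + 9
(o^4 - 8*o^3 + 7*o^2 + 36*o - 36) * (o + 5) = o^5 - 3*o^4 - 33*o^3 + 71*o^2 + 144*o - 180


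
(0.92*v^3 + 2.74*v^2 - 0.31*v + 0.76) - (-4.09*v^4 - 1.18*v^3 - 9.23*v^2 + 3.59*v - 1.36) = 4.09*v^4 + 2.1*v^3 + 11.97*v^2 - 3.9*v + 2.12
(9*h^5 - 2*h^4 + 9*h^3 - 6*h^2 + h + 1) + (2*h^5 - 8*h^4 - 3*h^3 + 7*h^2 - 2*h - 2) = 11*h^5 - 10*h^4 + 6*h^3 + h^2 - h - 1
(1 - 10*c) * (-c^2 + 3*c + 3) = 10*c^3 - 31*c^2 - 27*c + 3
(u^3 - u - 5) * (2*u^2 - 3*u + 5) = 2*u^5 - 3*u^4 + 3*u^3 - 7*u^2 + 10*u - 25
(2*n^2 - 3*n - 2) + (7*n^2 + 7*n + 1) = 9*n^2 + 4*n - 1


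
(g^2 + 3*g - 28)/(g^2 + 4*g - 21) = (g - 4)/(g - 3)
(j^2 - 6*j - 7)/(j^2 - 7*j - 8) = (j - 7)/(j - 8)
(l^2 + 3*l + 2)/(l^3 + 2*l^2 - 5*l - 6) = (l + 2)/(l^2 + l - 6)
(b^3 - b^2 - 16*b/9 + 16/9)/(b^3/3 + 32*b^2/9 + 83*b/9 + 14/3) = (9*b^3 - 9*b^2 - 16*b + 16)/(3*b^3 + 32*b^2 + 83*b + 42)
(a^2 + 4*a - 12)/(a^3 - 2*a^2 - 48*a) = (a - 2)/(a*(a - 8))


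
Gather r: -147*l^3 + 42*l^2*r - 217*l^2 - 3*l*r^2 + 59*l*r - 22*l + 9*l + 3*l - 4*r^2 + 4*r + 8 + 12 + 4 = -147*l^3 - 217*l^2 - 10*l + r^2*(-3*l - 4) + r*(42*l^2 + 59*l + 4) + 24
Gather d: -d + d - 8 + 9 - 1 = 0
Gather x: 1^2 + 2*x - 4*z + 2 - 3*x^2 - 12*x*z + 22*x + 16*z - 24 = -3*x^2 + x*(24 - 12*z) + 12*z - 21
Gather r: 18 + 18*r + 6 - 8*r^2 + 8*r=-8*r^2 + 26*r + 24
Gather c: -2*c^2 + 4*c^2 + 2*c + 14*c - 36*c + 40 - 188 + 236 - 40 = 2*c^2 - 20*c + 48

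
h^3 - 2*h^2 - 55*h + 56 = (h - 8)*(h - 1)*(h + 7)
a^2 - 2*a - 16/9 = (a - 8/3)*(a + 2/3)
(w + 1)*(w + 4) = w^2 + 5*w + 4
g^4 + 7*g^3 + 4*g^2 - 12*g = g*(g - 1)*(g + 2)*(g + 6)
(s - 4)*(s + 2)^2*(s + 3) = s^4 + 3*s^3 - 12*s^2 - 52*s - 48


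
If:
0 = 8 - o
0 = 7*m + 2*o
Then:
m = -16/7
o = 8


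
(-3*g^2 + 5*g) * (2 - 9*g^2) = 27*g^4 - 45*g^3 - 6*g^2 + 10*g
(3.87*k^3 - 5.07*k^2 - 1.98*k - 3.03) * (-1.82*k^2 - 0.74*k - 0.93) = -7.0434*k^5 + 6.3636*k^4 + 3.7563*k^3 + 11.6949*k^2 + 4.0836*k + 2.8179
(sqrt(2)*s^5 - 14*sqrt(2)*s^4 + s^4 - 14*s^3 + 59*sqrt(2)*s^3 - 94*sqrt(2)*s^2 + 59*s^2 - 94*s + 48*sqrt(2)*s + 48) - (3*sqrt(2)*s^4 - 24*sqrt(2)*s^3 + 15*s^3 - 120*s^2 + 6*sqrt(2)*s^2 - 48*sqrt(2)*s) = sqrt(2)*s^5 - 17*sqrt(2)*s^4 + s^4 - 29*s^3 + 83*sqrt(2)*s^3 - 100*sqrt(2)*s^2 + 179*s^2 - 94*s + 96*sqrt(2)*s + 48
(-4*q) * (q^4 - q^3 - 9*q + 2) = -4*q^5 + 4*q^4 + 36*q^2 - 8*q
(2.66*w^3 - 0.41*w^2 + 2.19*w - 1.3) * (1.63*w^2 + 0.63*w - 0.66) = 4.3358*w^5 + 1.0075*w^4 + 1.5558*w^3 - 0.4687*w^2 - 2.2644*w + 0.858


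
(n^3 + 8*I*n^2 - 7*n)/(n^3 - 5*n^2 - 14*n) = (-n^2 - 8*I*n + 7)/(-n^2 + 5*n + 14)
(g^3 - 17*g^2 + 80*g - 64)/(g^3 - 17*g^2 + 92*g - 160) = (g^2 - 9*g + 8)/(g^2 - 9*g + 20)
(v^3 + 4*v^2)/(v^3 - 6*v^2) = (v + 4)/(v - 6)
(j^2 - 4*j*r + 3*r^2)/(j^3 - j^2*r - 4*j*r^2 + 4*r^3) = (-j + 3*r)/(-j^2 + 4*r^2)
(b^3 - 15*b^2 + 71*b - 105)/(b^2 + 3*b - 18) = (b^2 - 12*b + 35)/(b + 6)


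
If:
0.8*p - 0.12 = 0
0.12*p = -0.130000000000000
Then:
No Solution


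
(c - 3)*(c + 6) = c^2 + 3*c - 18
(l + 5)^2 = l^2 + 10*l + 25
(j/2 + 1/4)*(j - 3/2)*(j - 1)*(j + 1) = j^4/2 - j^3/2 - 7*j^2/8 + j/2 + 3/8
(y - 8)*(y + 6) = y^2 - 2*y - 48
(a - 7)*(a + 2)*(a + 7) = a^3 + 2*a^2 - 49*a - 98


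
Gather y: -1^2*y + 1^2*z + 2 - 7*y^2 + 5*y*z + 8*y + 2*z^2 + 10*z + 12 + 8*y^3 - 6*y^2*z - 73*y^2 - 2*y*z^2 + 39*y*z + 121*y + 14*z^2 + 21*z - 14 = 8*y^3 + y^2*(-6*z - 80) + y*(-2*z^2 + 44*z + 128) + 16*z^2 + 32*z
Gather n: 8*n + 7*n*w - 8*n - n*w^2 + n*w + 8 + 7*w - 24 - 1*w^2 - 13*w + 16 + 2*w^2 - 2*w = n*(-w^2 + 8*w) + w^2 - 8*w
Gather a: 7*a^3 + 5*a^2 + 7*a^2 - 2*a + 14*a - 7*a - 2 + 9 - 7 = 7*a^3 + 12*a^2 + 5*a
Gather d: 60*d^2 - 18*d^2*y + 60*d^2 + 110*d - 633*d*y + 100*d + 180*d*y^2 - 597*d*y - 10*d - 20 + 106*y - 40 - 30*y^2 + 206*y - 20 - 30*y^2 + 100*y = d^2*(120 - 18*y) + d*(180*y^2 - 1230*y + 200) - 60*y^2 + 412*y - 80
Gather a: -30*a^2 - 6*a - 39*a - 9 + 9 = -30*a^2 - 45*a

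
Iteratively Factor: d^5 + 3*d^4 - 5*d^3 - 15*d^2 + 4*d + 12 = (d + 3)*(d^4 - 5*d^2 + 4) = (d - 2)*(d + 3)*(d^3 + 2*d^2 - d - 2) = (d - 2)*(d + 2)*(d + 3)*(d^2 - 1) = (d - 2)*(d - 1)*(d + 2)*(d + 3)*(d + 1)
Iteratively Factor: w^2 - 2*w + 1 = (w - 1)*(w - 1)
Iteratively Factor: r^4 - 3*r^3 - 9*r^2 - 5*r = (r - 5)*(r^3 + 2*r^2 + r) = (r - 5)*(r + 1)*(r^2 + r) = (r - 5)*(r + 1)^2*(r)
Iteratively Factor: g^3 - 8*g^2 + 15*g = (g - 3)*(g^2 - 5*g) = (g - 5)*(g - 3)*(g)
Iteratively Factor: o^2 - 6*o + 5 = (o - 5)*(o - 1)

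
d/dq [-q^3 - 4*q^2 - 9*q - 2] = -3*q^2 - 8*q - 9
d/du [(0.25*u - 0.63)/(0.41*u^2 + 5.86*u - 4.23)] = (-0.1025*u^2 + 0.5166*u + 2.6343)/(0.1681*u^4 + 4.8052*u^3 + 30.871*u^2 - 49.5756*u + 17.8929)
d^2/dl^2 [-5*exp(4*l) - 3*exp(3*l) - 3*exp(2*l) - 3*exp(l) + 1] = (-80*exp(3*l) - 27*exp(2*l) - 12*exp(l) - 3)*exp(l)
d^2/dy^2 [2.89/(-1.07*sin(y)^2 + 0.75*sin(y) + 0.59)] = (-13.235044*sin(y)^4 + 6.957675*sin(y)^3 + 10.929113*sin(y)^2 - 12.636525*sin(y) + 6.900164)/(-1.07*sin(y)^2 + 0.75*sin(y) + 0.59)^3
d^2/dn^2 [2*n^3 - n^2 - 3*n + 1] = 12*n - 2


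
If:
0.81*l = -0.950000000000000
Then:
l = -1.17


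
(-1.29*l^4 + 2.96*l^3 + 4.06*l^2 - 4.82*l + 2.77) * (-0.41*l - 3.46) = 0.5289*l^5 + 3.2498*l^4 - 11.9062*l^3 - 12.0714*l^2 + 15.5415*l - 9.5842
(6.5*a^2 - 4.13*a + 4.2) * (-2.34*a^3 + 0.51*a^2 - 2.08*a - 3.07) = -15.21*a^5 + 12.9792*a^4 - 25.4543*a^3 - 9.2226*a^2 + 3.9431*a - 12.894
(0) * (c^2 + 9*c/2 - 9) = 0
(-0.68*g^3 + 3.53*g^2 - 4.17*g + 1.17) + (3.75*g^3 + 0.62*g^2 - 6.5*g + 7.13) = 3.07*g^3 + 4.15*g^2 - 10.67*g + 8.3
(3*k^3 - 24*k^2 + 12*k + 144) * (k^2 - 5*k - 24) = 3*k^5 - 39*k^4 + 60*k^3 + 660*k^2 - 1008*k - 3456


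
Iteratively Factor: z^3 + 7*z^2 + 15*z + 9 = (z + 3)*(z^2 + 4*z + 3) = (z + 3)^2*(z + 1)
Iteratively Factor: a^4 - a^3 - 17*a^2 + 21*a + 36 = (a - 3)*(a^3 + 2*a^2 - 11*a - 12) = (a - 3)*(a + 1)*(a^2 + a - 12) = (a - 3)*(a + 1)*(a + 4)*(a - 3)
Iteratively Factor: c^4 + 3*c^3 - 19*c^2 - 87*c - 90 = (c + 2)*(c^3 + c^2 - 21*c - 45) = (c + 2)*(c + 3)*(c^2 - 2*c - 15) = (c - 5)*(c + 2)*(c + 3)*(c + 3)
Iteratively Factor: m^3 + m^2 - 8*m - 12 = (m + 2)*(m^2 - m - 6) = (m + 2)^2*(m - 3)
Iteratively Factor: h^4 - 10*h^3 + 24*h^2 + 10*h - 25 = (h + 1)*(h^3 - 11*h^2 + 35*h - 25) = (h - 1)*(h + 1)*(h^2 - 10*h + 25) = (h - 5)*(h - 1)*(h + 1)*(h - 5)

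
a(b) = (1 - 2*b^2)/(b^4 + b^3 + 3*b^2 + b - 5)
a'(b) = -4*b/(b^4 + b^3 + 3*b^2 + b - 5) + (1 - 2*b^2)*(-4*b^3 - 3*b^2 - 6*b - 1)/(b^4 + b^3 + 3*b^2 + b - 5)^2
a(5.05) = -0.06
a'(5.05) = 0.02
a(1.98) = -0.21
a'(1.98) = 0.13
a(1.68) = -0.26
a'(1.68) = 0.18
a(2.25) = -0.18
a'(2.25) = 0.10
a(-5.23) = -0.08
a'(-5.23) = -0.03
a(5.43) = -0.05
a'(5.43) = 0.02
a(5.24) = -0.05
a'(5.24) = 0.02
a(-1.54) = -1.47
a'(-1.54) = -6.66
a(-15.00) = -0.00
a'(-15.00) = 0.00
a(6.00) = -0.04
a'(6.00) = 0.01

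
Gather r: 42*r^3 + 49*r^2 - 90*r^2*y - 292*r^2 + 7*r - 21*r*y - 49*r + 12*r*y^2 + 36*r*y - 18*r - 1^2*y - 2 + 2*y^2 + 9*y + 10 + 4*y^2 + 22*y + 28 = 42*r^3 + r^2*(-90*y - 243) + r*(12*y^2 + 15*y - 60) + 6*y^2 + 30*y + 36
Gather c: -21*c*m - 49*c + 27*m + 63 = c*(-21*m - 49) + 27*m + 63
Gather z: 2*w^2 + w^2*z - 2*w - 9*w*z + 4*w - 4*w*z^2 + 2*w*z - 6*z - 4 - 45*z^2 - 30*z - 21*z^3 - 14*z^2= 2*w^2 + 2*w - 21*z^3 + z^2*(-4*w - 59) + z*(w^2 - 7*w - 36) - 4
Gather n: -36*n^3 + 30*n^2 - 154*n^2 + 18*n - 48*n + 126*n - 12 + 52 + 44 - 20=-36*n^3 - 124*n^2 + 96*n + 64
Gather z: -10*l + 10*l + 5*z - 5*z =0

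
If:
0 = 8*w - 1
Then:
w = 1/8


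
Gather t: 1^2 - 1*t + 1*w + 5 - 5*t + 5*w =-6*t + 6*w + 6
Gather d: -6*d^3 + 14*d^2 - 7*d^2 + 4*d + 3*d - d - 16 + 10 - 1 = -6*d^3 + 7*d^2 + 6*d - 7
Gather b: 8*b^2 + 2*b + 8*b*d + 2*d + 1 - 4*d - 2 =8*b^2 + b*(8*d + 2) - 2*d - 1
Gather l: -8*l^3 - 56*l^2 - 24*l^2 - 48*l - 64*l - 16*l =-8*l^3 - 80*l^2 - 128*l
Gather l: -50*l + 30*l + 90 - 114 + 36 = 12 - 20*l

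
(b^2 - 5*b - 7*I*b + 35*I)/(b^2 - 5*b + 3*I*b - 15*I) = (b - 7*I)/(b + 3*I)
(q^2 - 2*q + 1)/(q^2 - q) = (q - 1)/q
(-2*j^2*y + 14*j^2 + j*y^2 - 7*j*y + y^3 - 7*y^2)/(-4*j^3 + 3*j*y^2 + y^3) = (y - 7)/(2*j + y)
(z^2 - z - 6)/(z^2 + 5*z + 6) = (z - 3)/(z + 3)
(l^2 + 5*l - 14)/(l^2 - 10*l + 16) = (l + 7)/(l - 8)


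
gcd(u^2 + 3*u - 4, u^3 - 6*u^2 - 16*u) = 1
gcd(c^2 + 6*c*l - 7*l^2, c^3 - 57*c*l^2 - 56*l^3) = c + 7*l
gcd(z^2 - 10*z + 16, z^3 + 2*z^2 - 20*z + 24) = z - 2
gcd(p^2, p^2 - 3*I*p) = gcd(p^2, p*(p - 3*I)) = p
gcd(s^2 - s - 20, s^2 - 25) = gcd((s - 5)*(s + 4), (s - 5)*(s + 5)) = s - 5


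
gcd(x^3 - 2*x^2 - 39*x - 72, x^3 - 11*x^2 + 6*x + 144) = x^2 - 5*x - 24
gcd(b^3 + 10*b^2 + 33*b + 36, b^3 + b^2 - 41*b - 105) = b + 3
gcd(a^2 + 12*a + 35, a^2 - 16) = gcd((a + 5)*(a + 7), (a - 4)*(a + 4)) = 1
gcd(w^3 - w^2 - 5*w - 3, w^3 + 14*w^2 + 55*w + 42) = w + 1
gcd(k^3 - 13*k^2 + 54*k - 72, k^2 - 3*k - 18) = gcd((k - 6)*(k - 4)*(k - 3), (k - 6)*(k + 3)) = k - 6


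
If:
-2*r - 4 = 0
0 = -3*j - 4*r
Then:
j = 8/3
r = -2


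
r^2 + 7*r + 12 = (r + 3)*(r + 4)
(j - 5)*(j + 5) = j^2 - 25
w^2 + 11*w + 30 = (w + 5)*(w + 6)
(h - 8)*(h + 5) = h^2 - 3*h - 40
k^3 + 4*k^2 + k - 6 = (k - 1)*(k + 2)*(k + 3)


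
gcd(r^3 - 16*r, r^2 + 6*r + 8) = r + 4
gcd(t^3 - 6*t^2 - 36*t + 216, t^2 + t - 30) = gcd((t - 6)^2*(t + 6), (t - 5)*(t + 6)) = t + 6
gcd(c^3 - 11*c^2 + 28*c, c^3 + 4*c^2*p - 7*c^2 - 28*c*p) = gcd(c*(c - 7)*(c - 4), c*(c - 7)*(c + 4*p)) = c^2 - 7*c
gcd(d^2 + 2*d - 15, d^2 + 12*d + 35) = d + 5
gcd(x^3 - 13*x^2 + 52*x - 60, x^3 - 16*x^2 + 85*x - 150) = x^2 - 11*x + 30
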